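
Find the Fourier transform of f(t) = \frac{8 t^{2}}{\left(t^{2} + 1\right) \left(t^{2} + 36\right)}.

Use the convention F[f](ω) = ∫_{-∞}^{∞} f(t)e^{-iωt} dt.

F(ω) = \frac{8 \pi \left(6 - e^{5 \left|{\omega}\right|}\right) e^{- 6 \left|{\omega}\right|}}{35}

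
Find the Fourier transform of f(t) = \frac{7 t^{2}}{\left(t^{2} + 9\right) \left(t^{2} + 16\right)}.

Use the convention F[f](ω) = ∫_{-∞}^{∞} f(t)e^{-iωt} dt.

F(ω) = \pi \left(4 - 3 e^{\left|{\omega}\right|}\right) e^{- 4 \left|{\omega}\right|}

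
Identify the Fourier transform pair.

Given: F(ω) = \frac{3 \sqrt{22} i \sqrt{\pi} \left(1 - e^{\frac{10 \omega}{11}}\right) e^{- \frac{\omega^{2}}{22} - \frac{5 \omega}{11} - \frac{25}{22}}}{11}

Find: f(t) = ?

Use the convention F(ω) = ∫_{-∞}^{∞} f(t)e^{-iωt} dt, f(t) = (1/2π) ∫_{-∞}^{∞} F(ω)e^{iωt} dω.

f(t) = 6 e^{- \frac{11 t^{2}}{2}} \sin{\left(5 t \right)}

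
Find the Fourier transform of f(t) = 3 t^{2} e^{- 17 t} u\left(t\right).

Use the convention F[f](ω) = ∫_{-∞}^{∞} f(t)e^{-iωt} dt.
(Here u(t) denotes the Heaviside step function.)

F(ω) = \frac{6}{\left(i \omega + 17\right)^{3}}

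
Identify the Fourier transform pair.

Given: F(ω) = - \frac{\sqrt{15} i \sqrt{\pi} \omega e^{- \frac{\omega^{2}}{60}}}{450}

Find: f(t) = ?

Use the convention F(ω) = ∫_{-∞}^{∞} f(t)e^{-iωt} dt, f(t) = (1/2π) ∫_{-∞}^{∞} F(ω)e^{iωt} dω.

f(t) = t e^{- 15 t^{2}}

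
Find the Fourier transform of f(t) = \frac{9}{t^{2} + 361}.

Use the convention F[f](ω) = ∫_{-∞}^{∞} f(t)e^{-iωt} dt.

F(ω) = \frac{9 \pi e^{- 19 \left|{\omega}\right|}}{19}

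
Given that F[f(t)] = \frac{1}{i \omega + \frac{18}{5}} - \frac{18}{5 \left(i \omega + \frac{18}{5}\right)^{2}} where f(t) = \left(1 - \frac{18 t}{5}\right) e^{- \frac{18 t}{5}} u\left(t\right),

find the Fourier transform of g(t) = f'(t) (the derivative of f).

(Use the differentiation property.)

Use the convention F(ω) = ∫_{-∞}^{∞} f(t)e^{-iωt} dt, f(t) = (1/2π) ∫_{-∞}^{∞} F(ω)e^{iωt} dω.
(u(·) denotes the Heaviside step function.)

F[g](ω) = \frac{25 \omega^{2}}{25 \omega^{2} - 180 i \omega - 324}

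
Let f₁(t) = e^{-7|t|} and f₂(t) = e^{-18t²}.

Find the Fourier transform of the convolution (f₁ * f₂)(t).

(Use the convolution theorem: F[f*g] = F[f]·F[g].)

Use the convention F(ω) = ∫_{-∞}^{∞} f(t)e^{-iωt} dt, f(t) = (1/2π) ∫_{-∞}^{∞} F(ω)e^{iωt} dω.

F[f₁*f₂](ω) = \frac{7 \sqrt{2} \sqrt{\pi} e^{- \frac{\omega^{2}}{72}}}{3 \left(\omega^{2} + 49\right)}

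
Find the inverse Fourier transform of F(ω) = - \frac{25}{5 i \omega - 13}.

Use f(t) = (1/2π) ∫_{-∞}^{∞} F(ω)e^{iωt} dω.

f(t) = 5 e^{\frac{13 t}{5}} u\left(- t\right)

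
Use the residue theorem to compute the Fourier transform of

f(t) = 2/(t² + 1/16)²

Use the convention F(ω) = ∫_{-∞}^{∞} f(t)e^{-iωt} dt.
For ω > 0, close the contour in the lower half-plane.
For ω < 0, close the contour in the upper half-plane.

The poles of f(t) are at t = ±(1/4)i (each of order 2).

Let g(z) = f(z)e^{-iωz}; for large |z| the factor e^{-iωz} decays in the lower half-plane when ω > 0 and in the upper half-plane when ω < 0.

Case ω > 0 (lower half-plane, clockwise contour ⇒ F(ω) = -2πi·ΣRes):
  Res_{z = - \frac{i}{4}} g(z) = 8 i \left(\omega + 4\right) e^{- \frac{\omega}{4}} (pole of order 2)
  F(ω) = -2πi·ΣRes = 16 \pi \left(\omega + 4\right) e^{- \frac{\omega}{4}}

Case ω < 0 (upper half-plane, counterclockwise contour ⇒ F(ω) = +2πi·ΣRes):
  Res_{z = \frac{i}{4}} g(z) = 8 i \left(\omega - 4\right) e^{\frac{\omega}{4}} (pole of order 2)
  F(ω) = 2πi·ΣRes = 16 \pi \left(4 - \omega\right) e^{\frac{\omega}{4}}

Both cases combine into a single formula in |ω|:

F(ω) = 16 \pi \left(\left|{\omega}\right| + 4\right) e^{- \frac{\left|{\omega}\right|}{4}}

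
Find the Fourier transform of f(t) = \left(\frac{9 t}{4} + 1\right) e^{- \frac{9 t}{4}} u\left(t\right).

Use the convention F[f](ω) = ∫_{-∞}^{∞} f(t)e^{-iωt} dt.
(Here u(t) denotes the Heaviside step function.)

F(ω) = \frac{8 \left(- 2 i \omega - 9\right)}{16 \omega^{2} - 72 i \omega - 81}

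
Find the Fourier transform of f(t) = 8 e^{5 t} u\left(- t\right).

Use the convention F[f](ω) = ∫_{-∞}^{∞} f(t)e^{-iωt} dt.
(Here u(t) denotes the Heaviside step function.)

F(ω) = - \frac{8}{i \omega - 5}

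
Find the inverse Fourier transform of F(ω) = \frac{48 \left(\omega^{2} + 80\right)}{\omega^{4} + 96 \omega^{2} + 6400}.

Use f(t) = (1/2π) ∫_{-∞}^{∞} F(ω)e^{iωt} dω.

f(t) = 3 e^{- 8 \left|{t}\right|} \cos{\left(4 \left|{t}\right| \right)}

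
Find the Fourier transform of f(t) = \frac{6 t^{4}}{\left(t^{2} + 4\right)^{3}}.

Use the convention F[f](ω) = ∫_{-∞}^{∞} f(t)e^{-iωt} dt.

F(ω) = \frac{3 \pi \left(4 \omega^{2} - 10 \left|{\omega}\right| + 3\right) e^{- 2 \left|{\omega}\right|}}{8}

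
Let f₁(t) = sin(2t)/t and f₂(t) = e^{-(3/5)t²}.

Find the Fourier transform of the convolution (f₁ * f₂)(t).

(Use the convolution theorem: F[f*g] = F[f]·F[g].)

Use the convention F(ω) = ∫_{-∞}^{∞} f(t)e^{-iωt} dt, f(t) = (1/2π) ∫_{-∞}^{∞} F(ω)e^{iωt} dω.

F[f₁*f₂](ω) = \begin{cases} \frac{\sqrt{15} \pi^{\frac{3}{2}} e^{- \frac{5 \omega^{2}}{12}}}{3} & \text{for}\: \omega > -2 \wedge \omega < 2 \\0 & \text{otherwise} \end{cases}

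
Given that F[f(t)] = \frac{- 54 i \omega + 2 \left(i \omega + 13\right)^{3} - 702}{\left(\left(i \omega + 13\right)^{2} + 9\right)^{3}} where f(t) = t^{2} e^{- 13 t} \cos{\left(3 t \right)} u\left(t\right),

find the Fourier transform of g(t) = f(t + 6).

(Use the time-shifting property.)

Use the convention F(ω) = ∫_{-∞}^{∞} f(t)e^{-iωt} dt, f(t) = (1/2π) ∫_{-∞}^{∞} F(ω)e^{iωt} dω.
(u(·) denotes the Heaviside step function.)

F[g](ω) = \frac{2 \left(- 27 i \omega + \left(i \omega + 13\right)^{3} - 351\right) e^{6 i \omega}}{\left(\left(i \omega + 13\right)^{2} + 9\right)^{3}}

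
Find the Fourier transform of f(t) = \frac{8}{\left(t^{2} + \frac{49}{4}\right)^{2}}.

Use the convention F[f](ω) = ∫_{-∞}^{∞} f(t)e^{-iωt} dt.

F(ω) = \frac{16 \pi \left(7 \left|{\omega}\right| + 2\right) e^{- \frac{7 \left|{\omega}\right|}{2}}}{343}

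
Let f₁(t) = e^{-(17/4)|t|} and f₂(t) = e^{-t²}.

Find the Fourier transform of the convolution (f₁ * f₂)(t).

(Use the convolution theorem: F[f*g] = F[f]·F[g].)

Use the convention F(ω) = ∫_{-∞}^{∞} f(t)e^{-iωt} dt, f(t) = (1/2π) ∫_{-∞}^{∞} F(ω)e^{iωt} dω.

F[f₁*f₂](ω) = \frac{136 \sqrt{\pi} e^{- \frac{\omega^{2}}{4}}}{16 \omega^{2} + 289}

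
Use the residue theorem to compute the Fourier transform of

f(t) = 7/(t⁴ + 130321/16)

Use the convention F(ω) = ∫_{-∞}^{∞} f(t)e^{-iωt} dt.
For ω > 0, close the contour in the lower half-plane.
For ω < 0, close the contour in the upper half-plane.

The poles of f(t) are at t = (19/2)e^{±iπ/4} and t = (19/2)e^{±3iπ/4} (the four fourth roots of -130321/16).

Let g(z) = f(z)e^{-iωz}; for large |z| the factor e^{-iωz} decays in the lower half-plane when ω > 0 and in the upper half-plane when ω < 0.

Case ω > 0 (lower half-plane, clockwise contour ⇒ F(ω) = -2πi·ΣRes):
  Res_{z = - \frac{19 \sqrt{2}}{4} - \frac{19 \sqrt{2} i}{4}} g(z) = \frac{7 \sqrt{2} \left(1 + i\right) e^{\frac{19 \sqrt{2} \omega \left(-1 + i\right)}{4}}}{6859}
  Res_{z = \frac{19 \sqrt{2}}{4} - \frac{19 \sqrt{2} i}{4}} g(z) = \frac{7 \sqrt{2} \left(-1 + i\right) e^{- \frac{19 \sqrt{2} \omega \left(1 + i\right)}{4}}}{6859}
  F(ω) = -2πi·ΣRes = \frac{14 \sqrt{2} \pi \left(\left(1 - i\right) e^{\frac{19 \sqrt{2} i \omega}{2}} + 1 + i\right) e^{- \frac{19 \sqrt{2} \omega \left(1 + i\right)}{4}}}{6859} = \frac{56 \pi e^{- \frac{19 \sqrt{2} \omega}{4}} \sin{\left(\frac{19 \sqrt{2} \omega}{4} + \frac{\pi}{4} \right)}}{6859}

Case ω < 0 (upper half-plane, counterclockwise contour ⇒ F(ω) = +2πi·ΣRes):
  Res_{z = \frac{19 \sqrt{2}}{4} + \frac{19 \sqrt{2} i}{4}} g(z) = - \frac{7 \sqrt{2} \left(1 + i\right) e^{\frac{19 \sqrt{2} \omega \left(1 - i\right)}{4}}}{6859}
  Res_{z = - \frac{19 \sqrt{2}}{4} + \frac{19 \sqrt{2} i}{4}} g(z) = \frac{7 \sqrt{2} \left(1 - i\right) e^{\frac{19 \sqrt{2} \omega \left(1 + i\right)}{4}}}{6859}
  F(ω) = 2πi·ΣRes = - \frac{14 \sqrt{2} i \pi \left(\left(1 + i\right) e^{\frac{19 \sqrt{2} \omega \left(1 - i\right)}{4}} - \left(1 - i\right) e^{\frac{19 \sqrt{2} \omega \left(1 + i\right)}{4}}\right)}{6859} = \frac{56 \pi e^{\frac{19 \sqrt{2} \omega}{4}} \cos{\left(\frac{19 \sqrt{2} \omega}{4} + \frac{\pi}{4} \right)}}{6859}

Both cases combine into a single formula in |ω|:

F(ω) = \frac{56 \pi e^{- \frac{19 \sqrt{2} \left|{\omega}\right|}{4}} \sin{\left(\frac{19 \sqrt{2} \left|{\omega}\right|}{4} + \frac{\pi}{4} \right)}}{6859}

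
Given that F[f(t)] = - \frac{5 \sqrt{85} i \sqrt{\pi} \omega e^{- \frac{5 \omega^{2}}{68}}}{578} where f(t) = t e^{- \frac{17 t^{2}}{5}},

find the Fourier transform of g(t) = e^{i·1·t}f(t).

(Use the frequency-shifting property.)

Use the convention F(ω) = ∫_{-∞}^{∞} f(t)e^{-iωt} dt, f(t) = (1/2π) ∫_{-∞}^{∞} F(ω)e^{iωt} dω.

F[g](ω) = \frac{5 \sqrt{85} i \sqrt{\pi} \left(1 - \omega\right) e^{- \frac{5 \left(\omega - 1\right)^{2}}{68}}}{578}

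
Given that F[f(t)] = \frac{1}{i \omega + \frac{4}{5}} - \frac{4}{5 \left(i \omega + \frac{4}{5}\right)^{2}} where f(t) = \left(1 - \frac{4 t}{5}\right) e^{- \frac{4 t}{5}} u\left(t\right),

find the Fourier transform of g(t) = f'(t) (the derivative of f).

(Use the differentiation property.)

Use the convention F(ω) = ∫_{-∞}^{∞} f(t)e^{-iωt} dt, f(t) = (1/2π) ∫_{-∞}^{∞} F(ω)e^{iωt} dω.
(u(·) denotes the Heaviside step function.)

F[g](ω) = \frac{25 \omega^{2}}{25 \omega^{2} - 40 i \omega - 16}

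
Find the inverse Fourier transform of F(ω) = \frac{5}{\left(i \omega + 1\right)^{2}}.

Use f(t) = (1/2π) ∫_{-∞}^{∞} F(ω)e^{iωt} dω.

f(t) = 5 t e^{- t} u\left(t\right)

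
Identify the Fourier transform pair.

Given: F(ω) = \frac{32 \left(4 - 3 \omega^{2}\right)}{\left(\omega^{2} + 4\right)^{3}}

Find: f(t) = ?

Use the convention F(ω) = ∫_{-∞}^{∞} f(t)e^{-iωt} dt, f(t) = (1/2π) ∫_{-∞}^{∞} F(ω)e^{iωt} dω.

f(t) = 4 t^{2} e^{- 2 \left|{t}\right|}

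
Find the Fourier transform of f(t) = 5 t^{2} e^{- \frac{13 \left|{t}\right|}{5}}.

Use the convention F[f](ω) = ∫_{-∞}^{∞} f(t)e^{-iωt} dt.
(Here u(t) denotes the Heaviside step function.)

F(ω) = \frac{32500 \left(169 - 75 \omega^{2}\right)}{\left(25 \omega^{2} + 169\right)^{3}}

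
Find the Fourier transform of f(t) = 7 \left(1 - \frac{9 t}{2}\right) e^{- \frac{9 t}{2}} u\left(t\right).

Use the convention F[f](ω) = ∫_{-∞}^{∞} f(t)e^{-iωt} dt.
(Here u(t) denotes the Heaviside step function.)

F(ω) = \frac{28 i \omega}{- 4 \omega^{2} + 36 i \omega + 81}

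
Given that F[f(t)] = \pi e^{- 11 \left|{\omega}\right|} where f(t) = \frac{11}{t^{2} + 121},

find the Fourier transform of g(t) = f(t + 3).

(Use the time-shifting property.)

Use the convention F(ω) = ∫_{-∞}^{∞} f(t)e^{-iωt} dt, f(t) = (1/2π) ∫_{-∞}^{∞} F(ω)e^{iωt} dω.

F[g](ω) = \pi e^{3 i \omega - 11 \left|{\omega}\right|}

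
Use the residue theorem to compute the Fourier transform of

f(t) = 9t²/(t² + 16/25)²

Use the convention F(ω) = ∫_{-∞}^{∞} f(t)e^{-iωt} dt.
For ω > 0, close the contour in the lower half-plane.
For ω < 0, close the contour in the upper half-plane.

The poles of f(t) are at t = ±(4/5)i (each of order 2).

Let g(z) = f(z)e^{-iωz}; for large |z| the factor e^{-iωz} decays in the lower half-plane when ω > 0 and in the upper half-plane when ω < 0.

Case ω > 0 (lower half-plane, clockwise contour ⇒ F(ω) = -2πi·ΣRes):
  Res_{z = - \frac{4 i}{5}} g(z) = \frac{9 i \left(5 - 4 \omega\right) e^{- \frac{4 \omega}{5}}}{16} (pole of order 2)
  F(ω) = -2πi·ΣRes = \frac{9 \pi \left(5 - 4 \omega\right) e^{- \frac{4 \omega}{5}}}{8}

Case ω < 0 (upper half-plane, counterclockwise contour ⇒ F(ω) = +2πi·ΣRes):
  Res_{z = \frac{4 i}{5}} g(z) = \frac{9 i \left(- 4 \omega - 5\right) e^{\frac{4 \omega}{5}}}{16} (pole of order 2)
  F(ω) = 2πi·ΣRes = \frac{9 \pi \left(4 \omega + 5\right) e^{\frac{4 \omega}{5}}}{8}

Both cases combine into a single formula in |ω|:

F(ω) = \frac{9 \pi \left(5 - 4 \left|{\omega}\right|\right) e^{- \frac{4 \left|{\omega}\right|}{5}}}{8}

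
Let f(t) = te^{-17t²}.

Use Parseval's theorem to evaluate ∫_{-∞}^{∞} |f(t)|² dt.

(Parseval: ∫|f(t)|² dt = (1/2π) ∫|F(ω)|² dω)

∫|f(t)|² dt = \frac{\sqrt{34} \sqrt{\pi}}{2312}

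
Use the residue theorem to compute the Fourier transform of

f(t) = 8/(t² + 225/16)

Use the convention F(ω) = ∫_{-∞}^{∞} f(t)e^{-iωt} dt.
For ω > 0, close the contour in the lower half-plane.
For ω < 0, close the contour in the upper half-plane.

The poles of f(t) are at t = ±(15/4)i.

Let g(z) = f(z)e^{-iωz}; for large |z| the factor e^{-iωz} decays in the lower half-plane when ω > 0 and in the upper half-plane when ω < 0.

Case ω > 0 (lower half-plane, clockwise contour ⇒ F(ω) = -2πi·ΣRes):
  Res_{z = - \frac{15 i}{4}} g(z) = \frac{16 i e^{- \frac{15 \omega}{4}}}{15}
  F(ω) = -2πi·ΣRes = \frac{32 \pi e^{- \frac{15 \omega}{4}}}{15}

Case ω < 0 (upper half-plane, counterclockwise contour ⇒ F(ω) = +2πi·ΣRes):
  Res_{z = \frac{15 i}{4}} g(z) = - \frac{16 i e^{\frac{15 \omega}{4}}}{15}
  F(ω) = 2πi·ΣRes = \frac{32 \pi e^{\frac{15 \omega}{4}}}{15}

Both cases combine into a single formula in |ω|:

F(ω) = \frac{32 \pi e^{- \frac{15 \left|{\omega}\right|}{4}}}{15}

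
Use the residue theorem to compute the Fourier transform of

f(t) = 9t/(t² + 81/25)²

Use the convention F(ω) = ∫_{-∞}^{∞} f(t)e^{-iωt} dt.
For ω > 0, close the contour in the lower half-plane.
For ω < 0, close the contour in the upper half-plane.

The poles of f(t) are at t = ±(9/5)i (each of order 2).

Let g(z) = f(z)e^{-iωz}; for large |z| the factor e^{-iωz} decays in the lower half-plane when ω > 0 and in the upper half-plane when ω < 0.

Case ω > 0 (lower half-plane, clockwise contour ⇒ F(ω) = -2πi·ΣRes):
  Res_{z = - \frac{9 i}{5}} g(z) = \frac{5 \omega e^{- \frac{9 \omega}{5}}}{4} (pole of order 2)
  F(ω) = -2πi·ΣRes = - \frac{5 i \pi \omega e^{- \frac{9 \omega}{5}}}{2}

Case ω < 0 (upper half-plane, counterclockwise contour ⇒ F(ω) = +2πi·ΣRes):
  Res_{z = \frac{9 i}{5}} g(z) = - \frac{5 \omega e^{\frac{9 \omega}{5}}}{4} (pole of order 2)
  F(ω) = 2πi·ΣRes = - \frac{5 i \pi \omega e^{\frac{9 \omega}{5}}}{2}

Both cases combine into a single formula in |ω|:

F(ω) = - \frac{5 i \pi \omega e^{- \frac{9 \left|{\omega}\right|}{5}}}{2}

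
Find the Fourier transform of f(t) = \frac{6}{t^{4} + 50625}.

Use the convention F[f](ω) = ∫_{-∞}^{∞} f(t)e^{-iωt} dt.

F(ω) = \frac{2 \pi e^{- \frac{15 \sqrt{2} \left|{\omega}\right|}{2}} \sin{\left(\frac{15 \sqrt{2} \left|{\omega}\right|}{2} + \frac{\pi}{4} \right)}}{1125}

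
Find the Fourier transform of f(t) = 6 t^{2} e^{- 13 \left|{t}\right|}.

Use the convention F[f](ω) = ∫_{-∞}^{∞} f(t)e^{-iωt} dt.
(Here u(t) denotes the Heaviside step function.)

F(ω) = \frac{312 \left(169 - 3 \omega^{2}\right)}{\left(\omega^{2} + 169\right)^{3}}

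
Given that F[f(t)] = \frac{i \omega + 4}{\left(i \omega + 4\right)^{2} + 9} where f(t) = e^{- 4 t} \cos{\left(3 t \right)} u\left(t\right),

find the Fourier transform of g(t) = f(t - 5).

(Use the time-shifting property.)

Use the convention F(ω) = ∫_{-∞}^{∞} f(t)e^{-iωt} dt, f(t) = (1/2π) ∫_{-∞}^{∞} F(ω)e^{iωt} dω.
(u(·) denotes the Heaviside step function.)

F[g](ω) = \frac{\left(i \omega + 4\right) e^{- 5 i \omega}}{\left(i \omega + 4\right)^{2} + 9}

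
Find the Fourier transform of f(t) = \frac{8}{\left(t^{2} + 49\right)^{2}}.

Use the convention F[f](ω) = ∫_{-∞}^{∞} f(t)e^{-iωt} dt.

F(ω) = \frac{4 \pi \left(7 \left|{\omega}\right| + 1\right) e^{- 7 \left|{\omega}\right|}}{343}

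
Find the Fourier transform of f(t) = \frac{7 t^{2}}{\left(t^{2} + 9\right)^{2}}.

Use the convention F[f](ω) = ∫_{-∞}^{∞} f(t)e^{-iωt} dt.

F(ω) = \frac{7 \pi \left(1 - 3 \left|{\omega}\right|\right) e^{- 3 \left|{\omega}\right|}}{6}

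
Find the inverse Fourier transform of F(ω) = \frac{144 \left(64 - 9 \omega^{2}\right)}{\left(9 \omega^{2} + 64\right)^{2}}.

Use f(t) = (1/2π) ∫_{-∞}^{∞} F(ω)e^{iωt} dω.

f(t) = 8 e^{- \frac{8 \left|{t}\right|}{3}} \left|{t}\right|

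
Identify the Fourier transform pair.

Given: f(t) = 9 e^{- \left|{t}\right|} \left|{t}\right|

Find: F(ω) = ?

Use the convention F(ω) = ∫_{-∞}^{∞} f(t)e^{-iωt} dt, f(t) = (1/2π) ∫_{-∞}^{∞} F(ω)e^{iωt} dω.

F(ω) = \frac{18 \left(1 - \omega^{2}\right)}{\left(\omega^{2} + 1\right)^{2}}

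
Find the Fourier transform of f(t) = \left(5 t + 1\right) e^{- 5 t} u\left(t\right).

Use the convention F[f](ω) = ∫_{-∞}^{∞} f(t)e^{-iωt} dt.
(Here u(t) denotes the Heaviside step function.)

F(ω) = \frac{- i \omega - 10}{\omega^{2} - 10 i \omega - 25}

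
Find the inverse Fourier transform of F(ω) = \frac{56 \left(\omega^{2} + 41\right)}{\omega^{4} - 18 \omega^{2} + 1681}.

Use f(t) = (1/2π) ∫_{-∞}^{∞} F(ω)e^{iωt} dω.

f(t) = 7 e^{- 4 \left|{t}\right|} \cos{\left(5 \left|{t}\right| \right)}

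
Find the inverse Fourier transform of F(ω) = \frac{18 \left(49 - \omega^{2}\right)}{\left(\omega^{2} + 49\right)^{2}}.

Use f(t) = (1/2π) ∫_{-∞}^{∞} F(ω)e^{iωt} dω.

f(t) = 9 e^{- 7 \left|{t}\right|} \left|{t}\right|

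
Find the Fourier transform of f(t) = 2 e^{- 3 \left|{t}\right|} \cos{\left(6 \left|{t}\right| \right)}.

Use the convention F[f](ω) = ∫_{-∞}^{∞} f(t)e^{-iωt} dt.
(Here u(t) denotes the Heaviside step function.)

F(ω) = \frac{12 \left(\omega^{2} + 45\right)}{\omega^{4} - 54 \omega^{2} + 2025}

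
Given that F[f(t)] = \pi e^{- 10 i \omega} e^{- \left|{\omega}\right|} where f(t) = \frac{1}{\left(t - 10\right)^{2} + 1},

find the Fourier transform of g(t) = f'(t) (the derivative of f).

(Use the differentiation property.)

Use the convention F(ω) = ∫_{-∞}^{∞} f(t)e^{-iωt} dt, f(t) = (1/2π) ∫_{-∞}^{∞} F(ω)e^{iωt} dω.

F[g](ω) = i \pi \omega e^{- 10 i \omega - \left|{\omega}\right|}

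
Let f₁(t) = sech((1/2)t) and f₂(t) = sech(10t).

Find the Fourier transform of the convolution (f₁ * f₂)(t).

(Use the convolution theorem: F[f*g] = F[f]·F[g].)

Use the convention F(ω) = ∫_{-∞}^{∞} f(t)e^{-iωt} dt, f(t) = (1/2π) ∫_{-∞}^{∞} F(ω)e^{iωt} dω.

F[f₁*f₂](ω) = \frac{\pi^{2}}{5 \cosh{\left(\frac{\pi \omega}{20} \right)} \cosh{\left(\pi \omega \right)}}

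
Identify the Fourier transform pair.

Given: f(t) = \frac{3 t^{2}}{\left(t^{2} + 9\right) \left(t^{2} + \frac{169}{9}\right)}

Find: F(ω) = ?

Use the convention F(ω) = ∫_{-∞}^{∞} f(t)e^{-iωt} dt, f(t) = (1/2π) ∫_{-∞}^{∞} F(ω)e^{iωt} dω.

F(ω) = - \frac{81 \pi e^{- 3 \left|{\omega}\right|}}{88} + \frac{117 \pi e^{- \frac{13 \left|{\omega}\right|}{3}}}{88}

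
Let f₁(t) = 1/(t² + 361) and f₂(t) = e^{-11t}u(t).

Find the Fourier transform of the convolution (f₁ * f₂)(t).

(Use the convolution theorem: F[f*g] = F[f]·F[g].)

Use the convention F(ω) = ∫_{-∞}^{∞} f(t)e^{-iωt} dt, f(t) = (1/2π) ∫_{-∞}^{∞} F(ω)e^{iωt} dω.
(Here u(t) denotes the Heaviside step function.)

F[f₁*f₂](ω) = \frac{\pi e^{- 19 \left|{\omega}\right|}}{19 \left(i \omega + 11\right)}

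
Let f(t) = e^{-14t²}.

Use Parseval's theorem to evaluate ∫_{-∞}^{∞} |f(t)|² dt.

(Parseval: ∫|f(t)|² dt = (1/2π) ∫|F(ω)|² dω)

∫|f(t)|² dt = \frac{\sqrt{7} \sqrt{\pi}}{14}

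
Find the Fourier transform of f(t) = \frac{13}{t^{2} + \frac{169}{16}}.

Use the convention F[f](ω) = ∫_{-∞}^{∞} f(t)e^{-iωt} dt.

F(ω) = 4 \pi e^{- \frac{13 \left|{\omega}\right|}{4}}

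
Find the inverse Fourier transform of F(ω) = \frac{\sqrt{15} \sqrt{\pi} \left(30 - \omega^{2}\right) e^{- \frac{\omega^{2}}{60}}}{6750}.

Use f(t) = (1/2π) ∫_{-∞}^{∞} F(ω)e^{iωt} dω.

f(t) = 2 t^{2} e^{- 15 t^{2}}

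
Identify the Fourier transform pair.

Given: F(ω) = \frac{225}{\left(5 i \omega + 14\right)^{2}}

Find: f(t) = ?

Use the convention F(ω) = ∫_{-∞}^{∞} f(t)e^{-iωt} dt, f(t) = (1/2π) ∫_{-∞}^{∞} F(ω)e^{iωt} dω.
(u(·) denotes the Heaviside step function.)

f(t) = 9 t e^{- \frac{14 t}{5}} u\left(t\right)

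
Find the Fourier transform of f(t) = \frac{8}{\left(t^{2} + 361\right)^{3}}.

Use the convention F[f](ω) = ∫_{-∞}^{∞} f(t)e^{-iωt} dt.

F(ω) = \frac{\pi \left(361 \omega^{2} + 57 \left|{\omega}\right| + 3\right) e^{- 19 \left|{\omega}\right|}}{2476099}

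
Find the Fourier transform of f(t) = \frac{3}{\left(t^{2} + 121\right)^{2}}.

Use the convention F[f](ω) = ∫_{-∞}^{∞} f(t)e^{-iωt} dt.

F(ω) = \frac{3 \pi \left(11 \left|{\omega}\right| + 1\right) e^{- 11 \left|{\omega}\right|}}{2662}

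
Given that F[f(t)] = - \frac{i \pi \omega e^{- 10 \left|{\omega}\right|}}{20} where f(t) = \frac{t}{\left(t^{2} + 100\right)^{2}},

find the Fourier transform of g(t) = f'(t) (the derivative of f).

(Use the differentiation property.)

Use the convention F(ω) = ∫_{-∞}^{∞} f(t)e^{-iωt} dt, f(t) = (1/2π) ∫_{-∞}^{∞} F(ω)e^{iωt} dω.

F[g](ω) = \frac{\pi \omega^{2} e^{- 10 \left|{\omega}\right|}}{20}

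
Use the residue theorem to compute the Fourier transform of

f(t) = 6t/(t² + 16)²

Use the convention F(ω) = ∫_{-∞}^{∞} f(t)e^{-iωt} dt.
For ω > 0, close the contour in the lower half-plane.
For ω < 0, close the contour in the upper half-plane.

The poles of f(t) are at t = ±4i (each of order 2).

Let g(z) = f(z)e^{-iωz}; for large |z| the factor e^{-iωz} decays in the lower half-plane when ω > 0 and in the upper half-plane when ω < 0.

Case ω > 0 (lower half-plane, clockwise contour ⇒ F(ω) = -2πi·ΣRes):
  Res_{z = - 4 i} g(z) = \frac{3 \omega e^{- 4 \omega}}{8} (pole of order 2)
  F(ω) = -2πi·ΣRes = - \frac{3 i \pi \omega e^{- 4 \omega}}{4}

Case ω < 0 (upper half-plane, counterclockwise contour ⇒ F(ω) = +2πi·ΣRes):
  Res_{z = 4 i} g(z) = - \frac{3 \omega e^{4 \omega}}{8} (pole of order 2)
  F(ω) = 2πi·ΣRes = - \frac{3 i \pi \omega e^{4 \omega}}{4}

Both cases combine into a single formula in |ω|:

F(ω) = - \frac{3 i \pi \omega e^{- 4 \left|{\omega}\right|}}{4}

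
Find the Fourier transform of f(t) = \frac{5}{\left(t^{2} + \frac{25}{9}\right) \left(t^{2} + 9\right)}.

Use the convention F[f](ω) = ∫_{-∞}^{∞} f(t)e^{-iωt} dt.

F(ω) = - \frac{15 \pi e^{- 3 \left|{\omega}\right|}}{56} + \frac{27 \pi e^{- \frac{5 \left|{\omega}\right|}{3}}}{56}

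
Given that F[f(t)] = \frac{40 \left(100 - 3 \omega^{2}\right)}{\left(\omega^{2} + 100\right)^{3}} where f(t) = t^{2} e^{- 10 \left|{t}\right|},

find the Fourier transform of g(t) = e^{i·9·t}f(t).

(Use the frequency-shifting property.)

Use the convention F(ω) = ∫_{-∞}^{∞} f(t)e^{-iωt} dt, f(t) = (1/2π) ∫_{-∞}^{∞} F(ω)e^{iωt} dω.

F[g](ω) = \frac{40 \left(100 - 3 \left(\omega - 9\right)^{2}\right)}{\left(\left(\omega - 9\right)^{2} + 100\right)^{3}}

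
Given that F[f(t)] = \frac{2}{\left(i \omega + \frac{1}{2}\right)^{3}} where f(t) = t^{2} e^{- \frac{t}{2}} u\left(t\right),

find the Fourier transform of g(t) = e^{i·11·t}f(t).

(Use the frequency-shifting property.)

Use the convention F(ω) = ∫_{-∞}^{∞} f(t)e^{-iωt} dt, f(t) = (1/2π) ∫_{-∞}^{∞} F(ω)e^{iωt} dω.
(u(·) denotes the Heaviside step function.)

F[g](ω) = \frac{16}{\left(2 i \left(\omega - 11\right) + 1\right)^{3}}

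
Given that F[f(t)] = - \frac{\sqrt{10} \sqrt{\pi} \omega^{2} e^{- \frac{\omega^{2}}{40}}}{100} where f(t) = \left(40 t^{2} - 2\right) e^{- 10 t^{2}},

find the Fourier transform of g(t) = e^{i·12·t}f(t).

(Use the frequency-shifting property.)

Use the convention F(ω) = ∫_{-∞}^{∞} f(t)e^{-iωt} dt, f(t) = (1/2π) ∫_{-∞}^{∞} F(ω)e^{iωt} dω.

F[g](ω) = - \frac{\sqrt{10} \sqrt{\pi} \left(\omega - 12\right)^{2} e^{- \frac{\left(\omega - 12\right)^{2}}{40}}}{100}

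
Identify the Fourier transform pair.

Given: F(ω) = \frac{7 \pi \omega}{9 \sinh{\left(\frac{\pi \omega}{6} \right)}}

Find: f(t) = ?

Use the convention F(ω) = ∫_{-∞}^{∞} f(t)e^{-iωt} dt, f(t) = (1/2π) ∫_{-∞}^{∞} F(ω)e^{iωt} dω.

f(t) = \frac{7}{\cosh^{2}{\left(3 t \right)}}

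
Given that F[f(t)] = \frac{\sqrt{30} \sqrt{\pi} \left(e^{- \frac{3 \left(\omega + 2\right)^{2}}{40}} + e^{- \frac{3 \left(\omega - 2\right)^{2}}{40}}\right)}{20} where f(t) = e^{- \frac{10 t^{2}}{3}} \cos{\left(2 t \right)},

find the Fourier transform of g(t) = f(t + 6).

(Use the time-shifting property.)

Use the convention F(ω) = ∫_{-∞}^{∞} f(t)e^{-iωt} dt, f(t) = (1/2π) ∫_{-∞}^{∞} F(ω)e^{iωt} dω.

F[g](ω) = \frac{\sqrt{30} \sqrt{\pi} \left(e^{\frac{3 \omega}{5}} + 1\right) e^{- \frac{3 \omega^{2}}{40} - \frac{3 \omega}{10} + 6 i \omega - \frac{3}{10}}}{20}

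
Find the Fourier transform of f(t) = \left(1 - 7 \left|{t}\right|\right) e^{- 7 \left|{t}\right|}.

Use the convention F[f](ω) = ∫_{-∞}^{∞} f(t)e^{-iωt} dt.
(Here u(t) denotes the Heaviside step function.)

F(ω) = \frac{28 \omega^{2}}{\left(\omega^{2} + 49\right)^{2}}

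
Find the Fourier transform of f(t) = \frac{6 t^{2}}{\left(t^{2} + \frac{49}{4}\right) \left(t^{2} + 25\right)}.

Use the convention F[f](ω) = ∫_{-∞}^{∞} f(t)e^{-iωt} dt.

F(ω) = \frac{40 \pi e^{- 5 \left|{\omega}\right|}}{17} - \frac{28 \pi e^{- \frac{7 \left|{\omega}\right|}{2}}}{17}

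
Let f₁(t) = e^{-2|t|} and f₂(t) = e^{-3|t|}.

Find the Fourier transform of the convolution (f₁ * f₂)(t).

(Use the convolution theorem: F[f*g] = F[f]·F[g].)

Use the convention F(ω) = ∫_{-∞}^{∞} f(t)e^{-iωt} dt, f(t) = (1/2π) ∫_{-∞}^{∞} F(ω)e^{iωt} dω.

F[f₁*f₂](ω) = \frac{24}{\left(\omega^{2} + 4\right) \left(\omega^{2} + 9\right)}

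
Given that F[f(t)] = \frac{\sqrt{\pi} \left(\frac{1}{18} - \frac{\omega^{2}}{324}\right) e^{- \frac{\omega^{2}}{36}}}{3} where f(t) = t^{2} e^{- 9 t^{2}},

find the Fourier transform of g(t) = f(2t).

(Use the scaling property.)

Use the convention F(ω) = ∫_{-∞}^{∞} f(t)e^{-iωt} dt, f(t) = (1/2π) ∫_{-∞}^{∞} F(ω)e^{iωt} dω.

F[g](ω) = \frac{\sqrt{\pi} \left(72 - \omega^{2}\right) e^{- \frac{\omega^{2}}{144}}}{7776}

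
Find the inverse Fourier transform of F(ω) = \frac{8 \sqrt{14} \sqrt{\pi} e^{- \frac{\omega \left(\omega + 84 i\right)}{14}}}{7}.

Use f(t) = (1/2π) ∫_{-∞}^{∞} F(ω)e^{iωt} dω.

f(t) = 8 e^{- \frac{7 \left(t - 6\right)^{2}}{2}}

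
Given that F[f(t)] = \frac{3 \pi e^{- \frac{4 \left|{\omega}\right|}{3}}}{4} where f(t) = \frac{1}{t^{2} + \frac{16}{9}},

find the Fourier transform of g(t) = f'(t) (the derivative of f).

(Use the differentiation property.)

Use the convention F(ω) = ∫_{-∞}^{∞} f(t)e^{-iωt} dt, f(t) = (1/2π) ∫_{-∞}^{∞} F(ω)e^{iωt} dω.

F[g](ω) = \frac{3 i \pi \omega e^{- \frac{4 \left|{\omega}\right|}{3}}}{4}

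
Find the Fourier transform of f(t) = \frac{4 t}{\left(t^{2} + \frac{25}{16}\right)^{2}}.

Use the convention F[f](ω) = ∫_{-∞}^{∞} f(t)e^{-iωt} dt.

F(ω) = - \frac{8 i \pi \omega e^{- \frac{5 \left|{\omega}\right|}{4}}}{5}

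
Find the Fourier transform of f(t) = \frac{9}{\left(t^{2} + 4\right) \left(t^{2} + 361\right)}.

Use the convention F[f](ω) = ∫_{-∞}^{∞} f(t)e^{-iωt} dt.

F(ω) = \frac{3 \pi \left(19 e^{17 \left|{\omega}\right|} - 2\right) e^{- 19 \left|{\omega}\right|}}{4522}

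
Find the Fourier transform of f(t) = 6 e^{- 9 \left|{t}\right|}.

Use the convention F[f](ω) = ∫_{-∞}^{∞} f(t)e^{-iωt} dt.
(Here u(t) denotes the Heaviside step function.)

F(ω) = \frac{108}{\omega^{2} + 81}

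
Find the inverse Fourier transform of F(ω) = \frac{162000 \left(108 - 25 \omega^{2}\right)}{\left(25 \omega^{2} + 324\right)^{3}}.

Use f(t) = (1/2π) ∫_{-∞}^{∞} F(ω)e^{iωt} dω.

f(t) = 6 t^{2} e^{- \frac{18 \left|{t}\right|}{5}}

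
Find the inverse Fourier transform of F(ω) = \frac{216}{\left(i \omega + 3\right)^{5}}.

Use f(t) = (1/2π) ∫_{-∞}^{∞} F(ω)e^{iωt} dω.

f(t) = 9 t^{4} e^{- 3 t} u\left(t\right)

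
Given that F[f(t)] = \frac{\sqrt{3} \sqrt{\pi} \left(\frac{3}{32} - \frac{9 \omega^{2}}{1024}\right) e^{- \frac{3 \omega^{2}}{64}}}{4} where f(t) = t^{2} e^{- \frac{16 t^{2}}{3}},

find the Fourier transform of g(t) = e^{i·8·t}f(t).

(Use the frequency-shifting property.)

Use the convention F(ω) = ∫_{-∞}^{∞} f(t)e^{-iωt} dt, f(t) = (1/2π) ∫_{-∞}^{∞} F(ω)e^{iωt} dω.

F[g](ω) = \frac{3 \sqrt{3} \sqrt{\pi} \left(32 - 3 \left(\omega - 8\right)^{2}\right) e^{- \frac{3 \left(\omega - 8\right)^{2}}{64}}}{4096}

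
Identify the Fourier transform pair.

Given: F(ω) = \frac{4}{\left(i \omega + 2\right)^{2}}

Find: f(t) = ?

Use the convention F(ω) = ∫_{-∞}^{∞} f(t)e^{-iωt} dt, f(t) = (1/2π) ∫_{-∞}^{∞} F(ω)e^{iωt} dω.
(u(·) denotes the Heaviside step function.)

f(t) = 4 t e^{- 2 t} u\left(t\right)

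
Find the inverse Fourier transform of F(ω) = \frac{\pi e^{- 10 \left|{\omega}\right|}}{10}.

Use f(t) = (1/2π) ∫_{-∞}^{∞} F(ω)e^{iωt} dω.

f(t) = \frac{1}{t^{2} + 100}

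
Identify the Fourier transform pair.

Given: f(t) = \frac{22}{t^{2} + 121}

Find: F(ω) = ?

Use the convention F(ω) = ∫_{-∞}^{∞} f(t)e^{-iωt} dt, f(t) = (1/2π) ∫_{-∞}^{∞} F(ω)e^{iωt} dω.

F(ω) = 2 \pi e^{- 11 \left|{\omega}\right|}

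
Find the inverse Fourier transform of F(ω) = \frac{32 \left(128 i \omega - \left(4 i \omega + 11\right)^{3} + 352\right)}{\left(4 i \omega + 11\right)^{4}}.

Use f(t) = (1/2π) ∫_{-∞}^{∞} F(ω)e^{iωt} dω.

f(t) = 8 \left(t^{2} - 1\right) e^{- \frac{11 t}{4}} u\left(t\right)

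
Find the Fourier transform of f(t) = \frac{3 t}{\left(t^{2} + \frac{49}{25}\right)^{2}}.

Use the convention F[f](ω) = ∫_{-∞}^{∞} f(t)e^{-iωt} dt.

F(ω) = - \frac{15 i \pi \omega e^{- \frac{7 \left|{\omega}\right|}{5}}}{14}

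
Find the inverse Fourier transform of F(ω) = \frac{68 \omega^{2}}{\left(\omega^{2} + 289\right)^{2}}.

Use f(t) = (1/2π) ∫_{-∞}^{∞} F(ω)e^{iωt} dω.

f(t) = \left(1 - 17 \left|{t}\right|\right) e^{- 17 \left|{t}\right|}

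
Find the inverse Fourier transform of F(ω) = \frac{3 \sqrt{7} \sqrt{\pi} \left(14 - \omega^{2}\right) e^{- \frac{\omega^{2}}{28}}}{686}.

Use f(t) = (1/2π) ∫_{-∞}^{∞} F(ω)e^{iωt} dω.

f(t) = 6 t^{2} e^{- 7 t^{2}}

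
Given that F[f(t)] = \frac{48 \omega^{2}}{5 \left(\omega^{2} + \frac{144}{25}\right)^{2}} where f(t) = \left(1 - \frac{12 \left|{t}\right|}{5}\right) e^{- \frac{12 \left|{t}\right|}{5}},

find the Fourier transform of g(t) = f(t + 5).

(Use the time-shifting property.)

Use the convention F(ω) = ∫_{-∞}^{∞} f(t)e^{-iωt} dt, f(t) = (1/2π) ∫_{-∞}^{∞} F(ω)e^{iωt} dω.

F[g](ω) = \frac{6000 \omega^{2} e^{5 i \omega}}{\left(25 \omega^{2} + 144\right)^{2}}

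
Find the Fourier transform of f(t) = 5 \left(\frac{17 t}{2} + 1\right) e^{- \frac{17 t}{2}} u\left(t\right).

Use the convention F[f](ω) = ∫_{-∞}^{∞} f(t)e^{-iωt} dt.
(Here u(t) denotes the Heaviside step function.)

F(ω) = \frac{20 \left(- i \omega - 17\right)}{4 \omega^{2} - 68 i \omega - 289}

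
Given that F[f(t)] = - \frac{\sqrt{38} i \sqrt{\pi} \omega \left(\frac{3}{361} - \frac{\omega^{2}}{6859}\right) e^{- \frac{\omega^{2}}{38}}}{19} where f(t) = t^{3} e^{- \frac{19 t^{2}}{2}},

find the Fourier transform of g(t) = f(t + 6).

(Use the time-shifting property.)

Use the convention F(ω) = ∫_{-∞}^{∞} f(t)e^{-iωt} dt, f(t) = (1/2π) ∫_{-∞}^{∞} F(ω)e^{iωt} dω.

F[g](ω) = \frac{\sqrt{38} i \sqrt{\pi} \omega \left(\omega^{2} - 57\right) e^{\frac{\omega \left(- \omega + 228 i\right)}{38}}}{130321}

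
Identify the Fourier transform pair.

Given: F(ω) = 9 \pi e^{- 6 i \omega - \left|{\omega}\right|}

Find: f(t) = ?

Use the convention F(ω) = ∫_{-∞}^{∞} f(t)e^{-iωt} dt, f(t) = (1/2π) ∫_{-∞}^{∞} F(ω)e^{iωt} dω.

f(t) = \frac{9}{\left(t - 6\right)^{2} + 1}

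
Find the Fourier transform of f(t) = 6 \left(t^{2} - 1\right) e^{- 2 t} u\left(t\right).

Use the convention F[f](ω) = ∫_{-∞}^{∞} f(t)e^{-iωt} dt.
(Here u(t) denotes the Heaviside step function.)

F(ω) = \frac{6 \left(2 i \omega - \left(i \omega + 2\right)^{3} + 4\right)}{\left(i \omega + 2\right)^{4}}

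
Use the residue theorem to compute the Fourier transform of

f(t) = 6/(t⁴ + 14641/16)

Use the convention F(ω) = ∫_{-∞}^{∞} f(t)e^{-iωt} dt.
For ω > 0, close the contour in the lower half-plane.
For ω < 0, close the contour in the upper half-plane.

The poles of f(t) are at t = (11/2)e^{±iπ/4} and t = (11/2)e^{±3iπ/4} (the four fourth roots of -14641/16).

Let g(z) = f(z)e^{-iωz}; for large |z| the factor e^{-iωz} decays in the lower half-plane when ω > 0 and in the upper half-plane when ω < 0.

Case ω > 0 (lower half-plane, clockwise contour ⇒ F(ω) = -2πi·ΣRes):
  Res_{z = - \frac{11 \sqrt{2}}{4} - \frac{11 \sqrt{2} i}{4}} g(z) = \frac{6 \sqrt{2} \left(1 + i\right) e^{\frac{11 \sqrt{2} \omega \left(-1 + i\right)}{4}}}{1331}
  Res_{z = \frac{11 \sqrt{2}}{4} - \frac{11 \sqrt{2} i}{4}} g(z) = \frac{6 \sqrt{2} \left(-1 + i\right) e^{- \frac{11 \sqrt{2} \omega \left(1 + i\right)}{4}}}{1331}
  F(ω) = -2πi·ΣRes = \frac{12 \sqrt{2} \pi \left(\left(1 - i\right) e^{\frac{11 \sqrt{2} i \omega}{2}} + 1 + i\right) e^{- \frac{11 \sqrt{2} \omega \left(1 + i\right)}{4}}}{1331} = \frac{48 \pi e^{- \frac{11 \sqrt{2} \omega}{4}} \sin{\left(\frac{11 \sqrt{2} \omega}{4} + \frac{\pi}{4} \right)}}{1331}

Case ω < 0 (upper half-plane, counterclockwise contour ⇒ F(ω) = +2πi·ΣRes):
  Res_{z = \frac{11 \sqrt{2}}{4} + \frac{11 \sqrt{2} i}{4}} g(z) = - \frac{6 \sqrt{2} \left(1 + i\right) e^{\frac{11 \sqrt{2} \omega \left(1 - i\right)}{4}}}{1331}
  Res_{z = - \frac{11 \sqrt{2}}{4} + \frac{11 \sqrt{2} i}{4}} g(z) = \frac{6 \sqrt{2} \left(1 - i\right) e^{\frac{11 \sqrt{2} \omega \left(1 + i\right)}{4}}}{1331}
  F(ω) = 2πi·ΣRes = - \frac{12 \sqrt{2} i \pi \left(\left(1 + i\right) e^{\frac{11 \sqrt{2} \omega \left(1 - i\right)}{4}} - \left(1 - i\right) e^{\frac{11 \sqrt{2} \omega \left(1 + i\right)}{4}}\right)}{1331} = \frac{48 \pi e^{\frac{11 \sqrt{2} \omega}{4}} \cos{\left(\frac{11 \sqrt{2} \omega}{4} + \frac{\pi}{4} \right)}}{1331}

Both cases combine into a single formula in |ω|:

F(ω) = \frac{48 \pi e^{- \frac{11 \sqrt{2} \left|{\omega}\right|}{4}} \sin{\left(\frac{11 \sqrt{2} \left|{\omega}\right|}{4} + \frac{\pi}{4} \right)}}{1331}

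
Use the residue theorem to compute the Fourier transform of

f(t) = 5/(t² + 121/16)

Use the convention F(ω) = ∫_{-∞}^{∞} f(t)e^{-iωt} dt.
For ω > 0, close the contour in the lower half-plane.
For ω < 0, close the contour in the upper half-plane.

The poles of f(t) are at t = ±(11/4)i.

Let g(z) = f(z)e^{-iωz}; for large |z| the factor e^{-iωz} decays in the lower half-plane when ω > 0 and in the upper half-plane when ω < 0.

Case ω > 0 (lower half-plane, clockwise contour ⇒ F(ω) = -2πi·ΣRes):
  Res_{z = - \frac{11 i}{4}} g(z) = \frac{10 i e^{- \frac{11 \omega}{4}}}{11}
  F(ω) = -2πi·ΣRes = \frac{20 \pi e^{- \frac{11 \omega}{4}}}{11}

Case ω < 0 (upper half-plane, counterclockwise contour ⇒ F(ω) = +2πi·ΣRes):
  Res_{z = \frac{11 i}{4}} g(z) = - \frac{10 i e^{\frac{11 \omega}{4}}}{11}
  F(ω) = 2πi·ΣRes = \frac{20 \pi e^{\frac{11 \omega}{4}}}{11}

Both cases combine into a single formula in |ω|:

F(ω) = \frac{20 \pi e^{- \frac{11 \left|{\omega}\right|}{4}}}{11}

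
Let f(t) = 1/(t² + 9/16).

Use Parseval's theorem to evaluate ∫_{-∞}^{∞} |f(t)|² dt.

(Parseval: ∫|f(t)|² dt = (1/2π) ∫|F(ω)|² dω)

∫|f(t)|² dt = \frac{32 \pi}{27}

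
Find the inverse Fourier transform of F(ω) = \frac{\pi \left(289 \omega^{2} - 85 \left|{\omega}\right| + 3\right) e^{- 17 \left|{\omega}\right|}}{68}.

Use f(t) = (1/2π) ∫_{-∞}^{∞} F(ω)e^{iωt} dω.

f(t) = \frac{2 t^{4}}{\left(t^{2} + 289\right)^{3}}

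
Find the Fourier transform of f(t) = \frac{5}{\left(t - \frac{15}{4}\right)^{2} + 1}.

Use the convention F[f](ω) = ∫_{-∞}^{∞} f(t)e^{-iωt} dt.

F(ω) = 5 \pi e^{- \frac{15 i \omega}{4} - \left|{\omega}\right|}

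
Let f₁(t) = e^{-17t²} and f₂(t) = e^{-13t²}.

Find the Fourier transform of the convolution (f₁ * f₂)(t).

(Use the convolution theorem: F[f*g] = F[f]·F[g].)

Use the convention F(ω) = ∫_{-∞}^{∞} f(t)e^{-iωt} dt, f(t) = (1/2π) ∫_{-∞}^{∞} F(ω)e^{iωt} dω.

F[f₁*f₂](ω) = \frac{\sqrt{221} \pi e^{- \frac{15 \omega^{2}}{442}}}{221}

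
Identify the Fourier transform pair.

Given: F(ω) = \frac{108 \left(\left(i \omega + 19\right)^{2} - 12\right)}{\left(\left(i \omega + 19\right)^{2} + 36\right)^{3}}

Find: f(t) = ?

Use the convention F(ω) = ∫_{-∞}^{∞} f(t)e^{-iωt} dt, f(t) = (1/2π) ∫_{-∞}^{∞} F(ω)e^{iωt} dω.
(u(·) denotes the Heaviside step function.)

f(t) = 3 t^{2} e^{- 19 t} \sin{\left(6 t \right)} u\left(t\right)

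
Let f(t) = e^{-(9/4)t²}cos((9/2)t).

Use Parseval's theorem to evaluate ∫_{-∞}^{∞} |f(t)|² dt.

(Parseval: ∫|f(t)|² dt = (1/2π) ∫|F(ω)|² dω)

∫|f(t)|² dt = \frac{\sqrt{2} \sqrt{\pi} \left(1 + e^{\frac{9}{2}}\right)}{6 e^{\frac{9}{2}}}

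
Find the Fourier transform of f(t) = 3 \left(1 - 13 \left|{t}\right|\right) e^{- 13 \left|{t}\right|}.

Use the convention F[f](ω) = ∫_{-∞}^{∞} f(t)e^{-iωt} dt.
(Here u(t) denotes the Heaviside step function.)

F(ω) = \frac{156 \omega^{2}}{\left(\omega^{2} + 169\right)^{2}}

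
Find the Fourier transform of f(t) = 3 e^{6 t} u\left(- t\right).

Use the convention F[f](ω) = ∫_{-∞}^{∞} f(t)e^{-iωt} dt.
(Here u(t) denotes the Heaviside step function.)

F(ω) = - \frac{3}{i \omega - 6}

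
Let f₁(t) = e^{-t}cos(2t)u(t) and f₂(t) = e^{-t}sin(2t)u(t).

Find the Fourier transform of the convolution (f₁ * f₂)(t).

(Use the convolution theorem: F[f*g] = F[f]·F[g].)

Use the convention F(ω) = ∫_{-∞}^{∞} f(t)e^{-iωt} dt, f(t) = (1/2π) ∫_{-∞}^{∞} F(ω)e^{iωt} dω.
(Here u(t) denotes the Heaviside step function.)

F[f₁*f₂](ω) = \frac{2 \left(i \omega + 1\right)}{\left(\left(i \omega + 1\right)^{2} + 4\right)^{2}}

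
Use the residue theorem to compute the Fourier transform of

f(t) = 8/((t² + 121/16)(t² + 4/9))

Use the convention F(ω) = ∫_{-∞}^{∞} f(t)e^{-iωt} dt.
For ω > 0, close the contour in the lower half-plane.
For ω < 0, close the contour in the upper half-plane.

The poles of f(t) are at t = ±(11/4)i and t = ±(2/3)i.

Let g(z) = f(z)e^{-iωz}; for large |z| the factor e^{-iωz} decays in the lower half-plane when ω > 0 and in the upper half-plane when ω < 0.

Case ω > 0 (lower half-plane, clockwise contour ⇒ F(ω) = -2πi·ΣRes):
  Res_{z = - \frac{11 i}{4}} g(z) = - \frac{2304 i e^{- \frac{11 \omega}{4}}}{11275}
  Res_{z = - \frac{2 i}{3}} g(z) = \frac{864 i e^{- \frac{2 \omega}{3}}}{1025}
  F(ω) = -2πi·ΣRes = \frac{1728 \pi e^{- \frac{2 \omega}{3}}}{1025} - \frac{4608 \pi e^{- \frac{11 \omega}{4}}}{11275}

Case ω < 0 (upper half-plane, counterclockwise contour ⇒ F(ω) = +2πi·ΣRes):
  Res_{z = \frac{11 i}{4}} g(z) = \frac{2304 i e^{\frac{11 \omega}{4}}}{11275}
  Res_{z = \frac{2 i}{3}} g(z) = - \frac{864 i e^{\frac{2 \omega}{3}}}{1025}
  F(ω) = 2πi·ΣRes = \frac{576 \pi \left(- 8 e^{\frac{11 \omega}{4}} + 33 e^{\frac{2 \omega}{3}}\right)}{11275}

Both cases combine into a single formula in |ω|:

F(ω) = \frac{1728 \pi e^{- \frac{2 \left|{\omega}\right|}{3}}}{1025} - \frac{4608 \pi e^{- \frac{11 \left|{\omega}\right|}{4}}}{11275}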